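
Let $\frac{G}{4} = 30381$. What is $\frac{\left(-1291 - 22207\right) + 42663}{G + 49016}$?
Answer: $\frac{3833}{34108} \approx 0.11238$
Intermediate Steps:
$G = 121524$ ($G = 4 \cdot 30381 = 121524$)
$\frac{\left(-1291 - 22207\right) + 42663}{G + 49016} = \frac{\left(-1291 - 22207\right) + 42663}{121524 + 49016} = \frac{\left(-1291 - 22207\right) + 42663}{170540} = \left(-23498 + 42663\right) \frac{1}{170540} = 19165 \cdot \frac{1}{170540} = \frac{3833}{34108}$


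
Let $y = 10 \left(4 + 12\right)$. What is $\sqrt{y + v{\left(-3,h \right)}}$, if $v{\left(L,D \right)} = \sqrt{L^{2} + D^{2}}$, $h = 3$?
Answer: $\sqrt{160 + 3 \sqrt{2}} \approx 12.816$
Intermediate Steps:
$v{\left(L,D \right)} = \sqrt{D^{2} + L^{2}}$
$y = 160$ ($y = 10 \cdot 16 = 160$)
$\sqrt{y + v{\left(-3,h \right)}} = \sqrt{160 + \sqrt{3^{2} + \left(-3\right)^{2}}} = \sqrt{160 + \sqrt{9 + 9}} = \sqrt{160 + \sqrt{18}} = \sqrt{160 + 3 \sqrt{2}}$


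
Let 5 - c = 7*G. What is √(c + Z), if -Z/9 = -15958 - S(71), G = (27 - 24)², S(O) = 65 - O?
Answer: √143510 ≈ 378.83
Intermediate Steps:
G = 9 (G = 3² = 9)
Z = 143568 (Z = -9*(-15958 - (65 - 1*71)) = -9*(-15958 - (65 - 71)) = -9*(-15958 - 1*(-6)) = -9*(-15958 + 6) = -9*(-15952) = 143568)
c = -58 (c = 5 - 7*9 = 5 - 1*63 = 5 - 63 = -58)
√(c + Z) = √(-58 + 143568) = √143510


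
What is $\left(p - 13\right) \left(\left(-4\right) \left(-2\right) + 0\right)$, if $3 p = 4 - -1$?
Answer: $- \frac{272}{3} \approx -90.667$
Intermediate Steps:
$p = \frac{5}{3}$ ($p = \frac{4 - -1}{3} = \frac{4 + 1}{3} = \frac{1}{3} \cdot 5 = \frac{5}{3} \approx 1.6667$)
$\left(p - 13\right) \left(\left(-4\right) \left(-2\right) + 0\right) = \left(\frac{5}{3} - 13\right) \left(\left(-4\right) \left(-2\right) + 0\right) = - \frac{34 \left(8 + 0\right)}{3} = \left(- \frac{34}{3}\right) 8 = - \frac{272}{3}$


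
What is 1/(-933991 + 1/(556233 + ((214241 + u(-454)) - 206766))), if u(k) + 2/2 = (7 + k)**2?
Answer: -763516/713117072355 ≈ -1.0707e-6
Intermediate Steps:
u(k) = -1 + (7 + k)**2
1/(-933991 + 1/(556233 + ((214241 + u(-454)) - 206766))) = 1/(-933991 + 1/(556233 + ((214241 + (-1 + (7 - 454)**2)) - 206766))) = 1/(-933991 + 1/(556233 + ((214241 + (-1 + (-447)**2)) - 206766))) = 1/(-933991 + 1/(556233 + ((214241 + (-1 + 199809)) - 206766))) = 1/(-933991 + 1/(556233 + ((214241 + 199808) - 206766))) = 1/(-933991 + 1/(556233 + (414049 - 206766))) = 1/(-933991 + 1/(556233 + 207283)) = 1/(-933991 + 1/763516) = 1/(-713117072355/763516) = -763516/713117072355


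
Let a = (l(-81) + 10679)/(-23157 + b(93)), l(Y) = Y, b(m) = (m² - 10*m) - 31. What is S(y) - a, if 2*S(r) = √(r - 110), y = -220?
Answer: 10598/15469 + I*√330/2 ≈ 0.68511 + 9.0829*I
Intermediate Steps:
b(m) = -31 + m² - 10*m
S(r) = √(-110 + r)/2 (S(r) = √(r - 110)/2 = √(-110 + r)/2)
a = -10598/15469 (a = (-81 + 10679)/(-23157 + (-31 + 93² - 10*93)) = 10598/(-23157 + (-31 + 8649 - 930)) = 10598/(-23157 + 7688) = 10598/(-15469) = 10598*(-1/15469) = -10598/15469 ≈ -0.68511)
S(y) - a = √(-110 - 220)/2 - 1*(-10598/15469) = √(-330)/2 + 10598/15469 = (I*√330)/2 + 10598/15469 = I*√330/2 + 10598/15469 = 10598/15469 + I*√330/2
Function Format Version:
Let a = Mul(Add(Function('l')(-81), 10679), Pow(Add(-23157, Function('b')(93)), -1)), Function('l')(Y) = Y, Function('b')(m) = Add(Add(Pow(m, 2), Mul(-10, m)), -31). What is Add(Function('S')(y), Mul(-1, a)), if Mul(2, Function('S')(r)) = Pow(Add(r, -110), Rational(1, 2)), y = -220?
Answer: Add(Rational(10598, 15469), Mul(Rational(1, 2), I, Pow(330, Rational(1, 2)))) ≈ Add(0.68511, Mul(9.0829, I))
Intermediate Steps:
Function('b')(m) = Add(-31, Pow(m, 2), Mul(-10, m))
Function('S')(r) = Mul(Rational(1, 2), Pow(Add(-110, r), Rational(1, 2))) (Function('S')(r) = Mul(Rational(1, 2), Pow(Add(r, -110), Rational(1, 2))) = Mul(Rational(1, 2), Pow(Add(-110, r), Rational(1, 2))))
a = Rational(-10598, 15469) (a = Mul(Add(-81, 10679), Pow(Add(-23157, Add(-31, Pow(93, 2), Mul(-10, 93))), -1)) = Mul(10598, Pow(Add(-23157, Add(-31, 8649, -930)), -1)) = Mul(10598, Pow(Add(-23157, 7688), -1)) = Mul(10598, Pow(-15469, -1)) = Mul(10598, Rational(-1, 15469)) = Rational(-10598, 15469) ≈ -0.68511)
Add(Function('S')(y), Mul(-1, a)) = Add(Mul(Rational(1, 2), Pow(Add(-110, -220), Rational(1, 2))), Mul(-1, Rational(-10598, 15469))) = Add(Mul(Rational(1, 2), Pow(-330, Rational(1, 2))), Rational(10598, 15469)) = Add(Mul(Rational(1, 2), Mul(I, Pow(330, Rational(1, 2)))), Rational(10598, 15469)) = Add(Mul(Rational(1, 2), I, Pow(330, Rational(1, 2))), Rational(10598, 15469)) = Add(Rational(10598, 15469), Mul(Rational(1, 2), I, Pow(330, Rational(1, 2))))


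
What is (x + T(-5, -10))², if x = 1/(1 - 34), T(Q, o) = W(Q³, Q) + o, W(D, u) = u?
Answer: 246016/1089 ≈ 225.91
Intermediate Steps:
T(Q, o) = Q + o
x = -1/33 (x = 1/(-33) = -1/33 ≈ -0.030303)
(x + T(-5, -10))² = (-1/33 + (-5 - 10))² = (-1/33 - 15)² = (-496/33)² = 246016/1089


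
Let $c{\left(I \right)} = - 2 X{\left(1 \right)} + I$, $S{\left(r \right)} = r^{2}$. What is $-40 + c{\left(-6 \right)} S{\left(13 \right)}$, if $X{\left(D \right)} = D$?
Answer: $-1392$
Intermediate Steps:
$c{\left(I \right)} = -2 + I$ ($c{\left(I \right)} = \left(-2\right) 1 + I = -2 + I$)
$-40 + c{\left(-6 \right)} S{\left(13 \right)} = -40 + \left(-2 - 6\right) 13^{2} = -40 - 1352 = -1392$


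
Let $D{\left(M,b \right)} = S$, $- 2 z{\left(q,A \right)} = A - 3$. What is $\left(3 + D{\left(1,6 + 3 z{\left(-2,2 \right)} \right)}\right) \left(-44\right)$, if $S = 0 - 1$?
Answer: $-88$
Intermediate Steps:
$z{\left(q,A \right)} = \frac{3}{2} - \frac{A}{2}$ ($z{\left(q,A \right)} = - \frac{A - 3}{2} = - \frac{-3 + A}{2} = \frac{3}{2} - \frac{A}{2}$)
$S = -1$
$D{\left(M,b \right)} = -1$
$\left(3 + D{\left(1,6 + 3 z{\left(-2,2 \right)} \right)}\right) \left(-44\right) = \left(3 - 1\right) \left(-44\right) = 2 \left(-44\right) = -88$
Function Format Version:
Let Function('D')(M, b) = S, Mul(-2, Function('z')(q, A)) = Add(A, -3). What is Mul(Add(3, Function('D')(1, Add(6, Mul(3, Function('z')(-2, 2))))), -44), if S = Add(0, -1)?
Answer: -88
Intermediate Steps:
Function('z')(q, A) = Add(Rational(3, 2), Mul(Rational(-1, 2), A)) (Function('z')(q, A) = Mul(Rational(-1, 2), Add(A, -3)) = Mul(Rational(-1, 2), Add(-3, A)) = Add(Rational(3, 2), Mul(Rational(-1, 2), A)))
S = -1
Function('D')(M, b) = -1
Mul(Add(3, Function('D')(1, Add(6, Mul(3, Function('z')(-2, 2))))), -44) = Mul(Add(3, -1), -44) = Mul(2, -44) = -88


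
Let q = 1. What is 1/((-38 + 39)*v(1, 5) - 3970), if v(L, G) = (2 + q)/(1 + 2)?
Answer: -1/3969 ≈ -0.00025195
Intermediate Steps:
v(L, G) = 1 (v(L, G) = (2 + 1)/(1 + 2) = 3/3 = 3*(1/3) = 1)
1/((-38 + 39)*v(1, 5) - 3970) = 1/((-38 + 39)*1 - 3970) = 1/(1*1 - 3970) = 1/(1 - 3970) = 1/(-3969) = -1/3969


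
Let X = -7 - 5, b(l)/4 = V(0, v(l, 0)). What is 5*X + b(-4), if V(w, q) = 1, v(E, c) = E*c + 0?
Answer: -56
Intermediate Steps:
v(E, c) = E*c
b(l) = 4 (b(l) = 4*1 = 4)
X = -12
5*X + b(-4) = 5*(-12) + 4 = -60 + 4 = -56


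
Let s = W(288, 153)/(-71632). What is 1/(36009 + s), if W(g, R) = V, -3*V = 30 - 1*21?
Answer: 71632/2579396691 ≈ 2.7771e-5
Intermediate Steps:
V = -3 (V = -(30 - 1*21)/3 = -(30 - 21)/3 = -1/3*9 = -3)
W(g, R) = -3
s = 3/71632 (s = -3/(-71632) = -3*(-1/71632) = 3/71632 ≈ 4.1881e-5)
1/(36009 + s) = 1/(36009 + 3/71632) = 1/(2579396691/71632) = 71632/2579396691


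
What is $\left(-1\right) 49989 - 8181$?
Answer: $-58170$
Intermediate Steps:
$\left(-1\right) 49989 - 8181 = -49989 - 8181 = -58170$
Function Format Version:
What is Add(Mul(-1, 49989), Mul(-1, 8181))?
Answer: -58170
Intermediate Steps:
Add(Mul(-1, 49989), Mul(-1, 8181)) = Add(-49989, -8181) = -58170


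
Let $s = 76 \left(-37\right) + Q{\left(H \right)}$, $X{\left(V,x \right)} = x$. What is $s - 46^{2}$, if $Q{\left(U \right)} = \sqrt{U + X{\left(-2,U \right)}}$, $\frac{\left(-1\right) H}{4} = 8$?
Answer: $-4928 + 8 i \approx -4928.0 + 8.0 i$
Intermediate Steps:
$H = -32$ ($H = \left(-4\right) 8 = -32$)
$Q{\left(U \right)} = \sqrt{2} \sqrt{U}$ ($Q{\left(U \right)} = \sqrt{U + U} = \sqrt{2 U} = \sqrt{2} \sqrt{U}$)
$s = -2812 + 8 i$ ($s = 76 \left(-37\right) + \sqrt{2} \sqrt{-32} = -2812 + \sqrt{2} \cdot 4 i \sqrt{2} = -2812 + 8 i \approx -2812.0 + 8.0 i$)
$s - 46^{2} = \left(-2812 + 8 i\right) - 46^{2} = \left(-2812 + 8 i\right) - 2116 = -4928 + 8 i$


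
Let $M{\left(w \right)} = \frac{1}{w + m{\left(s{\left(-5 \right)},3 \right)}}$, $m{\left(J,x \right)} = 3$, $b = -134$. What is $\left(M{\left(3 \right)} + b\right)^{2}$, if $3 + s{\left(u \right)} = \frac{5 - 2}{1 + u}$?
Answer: $\frac{644809}{36} \approx 17911.0$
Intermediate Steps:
$s{\left(u \right)} = -3 + \frac{3}{1 + u}$ ($s{\left(u \right)} = -3 + \frac{5 - 2}{1 + u} = -3 + \frac{3}{1 + u}$)
$M{\left(w \right)} = \frac{1}{3 + w}$ ($M{\left(w \right)} = \frac{1}{w + 3} = \frac{1}{3 + w}$)
$\left(M{\left(3 \right)} + b\right)^{2} = \left(\frac{1}{3 + 3} - 134\right)^{2} = \left(\frac{1}{6} - 134\right)^{2} = \left(- \frac{803}{6}\right)^{2} = \frac{644809}{36}$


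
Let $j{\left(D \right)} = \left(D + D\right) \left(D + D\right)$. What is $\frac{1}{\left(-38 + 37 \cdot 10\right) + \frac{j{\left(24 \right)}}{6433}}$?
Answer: $\frac{6433}{2138060} \approx 0.0030088$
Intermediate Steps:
$j{\left(D \right)} = 4 D^{2}$ ($j{\left(D \right)} = 2 D 2 D = 4 D^{2}$)
$\frac{1}{\left(-38 + 37 \cdot 10\right) + \frac{j{\left(24 \right)}}{6433}} = \frac{1}{\left(-38 + 37 \cdot 10\right) + \frac{4 \cdot 24^{2}}{6433}} = \frac{1}{\left(-38 + 370\right) + 4 \cdot 576 \cdot \frac{1}{6433}} = \frac{1}{332 + 2304 \cdot \frac{1}{6433}} = \frac{1}{332 + \frac{2304}{6433}} = \frac{1}{\frac{2138060}{6433}} = \frac{6433}{2138060}$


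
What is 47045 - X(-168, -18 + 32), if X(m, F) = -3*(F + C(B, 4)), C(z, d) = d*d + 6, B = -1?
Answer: 47153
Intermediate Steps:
C(z, d) = 6 + d**2 (C(z, d) = d**2 + 6 = 6 + d**2)
X(m, F) = -66 - 3*F (X(m, F) = -3*(F + (6 + 4**2)) = -3*(F + (6 + 16)) = -3*(F + 22) = -3*(22 + F) = -66 - 3*F)
47045 - X(-168, -18 + 32) = 47045 - (-66 - 3*(-18 + 32)) = 47045 - (-66 - 3*14) = 47045 - (-66 - 42) = 47045 - 1*(-108) = 47045 + 108 = 47153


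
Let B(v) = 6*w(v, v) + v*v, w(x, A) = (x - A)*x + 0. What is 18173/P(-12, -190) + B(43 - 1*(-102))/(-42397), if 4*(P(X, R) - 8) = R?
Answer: -1542622337/3349363 ≈ -460.57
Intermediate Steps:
w(x, A) = x*(x - A) (w(x, A) = x*(x - A) + 0 = x*(x - A))
P(X, R) = 8 + R/4
B(v) = v² (B(v) = 6*(v*(v - v)) + v*v = 6*(v*0) + v² = 6*0 + v² = 0 + v² = v²)
18173/P(-12, -190) + B(43 - 1*(-102))/(-42397) = 18173/(8 + (¼)*(-190)) + (43 - 1*(-102))²/(-42397) = 18173/(8 - 95/2) + (43 + 102)²*(-1/42397) = 18173/(-79/2) + 145²*(-1/42397) = 18173*(-2/79) + 21025*(-1/42397) = -36346/79 - 21025/42397 = -1542622337/3349363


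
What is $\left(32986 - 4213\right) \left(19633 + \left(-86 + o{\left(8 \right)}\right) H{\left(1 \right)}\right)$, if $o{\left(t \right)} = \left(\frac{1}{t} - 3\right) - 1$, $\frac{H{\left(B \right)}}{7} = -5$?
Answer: $\frac{5243275017}{8} \approx 6.5541 \cdot 10^{8}$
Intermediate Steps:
$H{\left(B \right)} = -35$ ($H{\left(B \right)} = 7 \left(-5\right) = -35$)
$o{\left(t \right)} = -4 + \frac{1}{t}$ ($o{\left(t \right)} = \left(-3 + \frac{1}{t}\right) - 1 = -4 + \frac{1}{t}$)
$\left(32986 - 4213\right) \left(19633 + \left(-86 + o{\left(8 \right)}\right) H{\left(1 \right)}\right) = \left(32986 - 4213\right) \left(19633 + \left(-86 - \left(4 - \frac{1}{8}\right)\right) \left(-35\right)\right) = 28773 \left(19633 + \left(-86 + \left(-4 + \frac{1}{8}\right)\right) \left(-35\right)\right) = 28773 \left(19633 + \left(-86 - \frac{31}{8}\right) \left(-35\right)\right) = 28773 \left(19633 - - \frac{25165}{8}\right) = 28773 \left(19633 + \frac{25165}{8}\right) = 28773 \cdot \frac{182229}{8} = \frac{5243275017}{8}$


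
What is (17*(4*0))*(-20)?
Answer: 0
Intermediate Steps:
(17*(4*0))*(-20) = (17*0)*(-20) = 0*(-20) = 0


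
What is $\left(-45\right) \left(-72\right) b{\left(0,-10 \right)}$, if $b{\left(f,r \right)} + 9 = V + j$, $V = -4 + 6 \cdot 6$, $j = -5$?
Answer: $58320$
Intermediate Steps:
$V = 32$ ($V = -4 + 36 = 32$)
$b{\left(f,r \right)} = 18$ ($b{\left(f,r \right)} = -9 + \left(32 - 5\right) = -9 + 27 = 18$)
$\left(-45\right) \left(-72\right) b{\left(0,-10 \right)} = \left(-45\right) \left(-72\right) 18 = 3240 \cdot 18 = 58320$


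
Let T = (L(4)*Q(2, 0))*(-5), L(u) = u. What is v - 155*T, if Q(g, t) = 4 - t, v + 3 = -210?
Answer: 12187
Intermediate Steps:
v = -213 (v = -3 - 210 = -213)
T = -80 (T = (4*(4 - 1*0))*(-5) = (4*(4 + 0))*(-5) = (4*4)*(-5) = 16*(-5) = -80)
v - 155*T = -213 - 155*(-80) = -213 + 12400 = 12187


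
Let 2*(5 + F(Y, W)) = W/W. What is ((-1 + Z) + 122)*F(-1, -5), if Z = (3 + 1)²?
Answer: -1233/2 ≈ -616.50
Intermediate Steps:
F(Y, W) = -9/2 (F(Y, W) = -5 + (W/W)/2 = -5 + (½)*1 = -5 + ½ = -9/2)
Z = 16 (Z = 4² = 16)
((-1 + Z) + 122)*F(-1, -5) = ((-1 + 16) + 122)*(-9/2) = (15 + 122)*(-9/2) = 137*(-9/2) = -1233/2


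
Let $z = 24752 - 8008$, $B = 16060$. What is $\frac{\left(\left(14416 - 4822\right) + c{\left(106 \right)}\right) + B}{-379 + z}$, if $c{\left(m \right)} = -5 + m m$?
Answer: $\frac{2459}{1091} \approx 2.2539$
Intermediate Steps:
$z = 16744$
$c{\left(m \right)} = -5 + m^{2}$
$\frac{\left(\left(14416 - 4822\right) + c{\left(106 \right)}\right) + B}{-379 + z} = \frac{\left(\left(14416 - 4822\right) - \left(5 - 106^{2}\right)\right) + 16060}{-379 + 16744} = \frac{\left(9594 + \left(-5 + 11236\right)\right) + 16060}{16365} = \left(\left(9594 + 11231\right) + 16060\right) \frac{1}{16365} = \left(20825 + 16060\right) \frac{1}{16365} = 36885 \cdot \frac{1}{16365} = \frac{2459}{1091}$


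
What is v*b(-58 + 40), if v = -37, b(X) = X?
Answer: 666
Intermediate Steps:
v*b(-58 + 40) = -37*(-58 + 40) = -37*(-18) = 666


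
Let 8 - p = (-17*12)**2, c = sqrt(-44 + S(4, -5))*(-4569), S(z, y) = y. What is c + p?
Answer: -41608 - 31983*I ≈ -41608.0 - 31983.0*I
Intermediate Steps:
c = -31983*I (c = sqrt(-44 - 5)*(-4569) = sqrt(-49)*(-4569) = (7*I)*(-4569) = -31983*I ≈ -31983.0*I)
p = -41608 (p = 8 - (-17*12)**2 = 8 - 1*(-204)**2 = 8 - 1*41616 = 8 - 41616 = -41608)
c + p = -31983*I - 41608 = -41608 - 31983*I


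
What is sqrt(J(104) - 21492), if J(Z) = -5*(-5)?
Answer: I*sqrt(21467) ≈ 146.52*I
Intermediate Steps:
J(Z) = 25
sqrt(J(104) - 21492) = sqrt(25 - 21492) = sqrt(-21467) = I*sqrt(21467)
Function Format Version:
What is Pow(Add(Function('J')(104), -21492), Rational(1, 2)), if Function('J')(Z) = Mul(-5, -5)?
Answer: Mul(I, Pow(21467, Rational(1, 2))) ≈ Mul(146.52, I)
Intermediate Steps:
Function('J')(Z) = 25
Pow(Add(Function('J')(104), -21492), Rational(1, 2)) = Pow(Add(25, -21492), Rational(1, 2)) = Pow(-21467, Rational(1, 2)) = Mul(I, Pow(21467, Rational(1, 2)))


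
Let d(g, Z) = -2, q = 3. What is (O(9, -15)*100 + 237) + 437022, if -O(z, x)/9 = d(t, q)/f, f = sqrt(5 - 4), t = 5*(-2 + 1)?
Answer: 439059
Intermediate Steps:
t = -5 (t = 5*(-1) = -5)
f = 1 (f = sqrt(1) = 1)
O(z, x) = 18 (O(z, x) = -(-18)/1 = -(-18) = -9*(-2) = 18)
(O(9, -15)*100 + 237) + 437022 = (18*100 + 237) + 437022 = (1800 + 237) + 437022 = 2037 + 437022 = 439059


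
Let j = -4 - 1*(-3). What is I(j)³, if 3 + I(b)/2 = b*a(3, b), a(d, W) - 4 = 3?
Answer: -8000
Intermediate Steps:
a(d, W) = 7 (a(d, W) = 4 + 3 = 7)
j = -1 (j = -4 + 3 = -1)
I(b) = -6 + 14*b (I(b) = -6 + 2*(b*7) = -6 + 2*(7*b) = -6 + 14*b)
I(j)³ = (-6 + 14*(-1))³ = (-6 - 14)³ = (-20)³ = -8000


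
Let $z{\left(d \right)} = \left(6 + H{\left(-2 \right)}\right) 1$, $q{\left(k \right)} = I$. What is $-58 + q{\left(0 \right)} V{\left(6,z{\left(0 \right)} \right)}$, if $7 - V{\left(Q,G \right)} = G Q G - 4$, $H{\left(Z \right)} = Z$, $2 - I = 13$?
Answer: $877$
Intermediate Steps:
$I = -11$ ($I = 2 - 13 = -11$)
$q{\left(k \right)} = -11$
$z{\left(d \right)} = 4$ ($z{\left(d \right)} = \left(6 - 2\right) 1 = 4 \cdot 1 = 4$)
$V{\left(Q,G \right)} = 11 - Q G^{2}$ ($V{\left(Q,G \right)} = 7 - \left(G Q G - 4\right) = 7 - \left(Q G^{2} - 4\right) = 7 - \left(-4 + Q G^{2}\right) = 11 - Q G^{2}$)
$-58 + q{\left(0 \right)} V{\left(6,z{\left(0 \right)} \right)} = -58 - 11 \left(11 - 6 \cdot 4^{2}\right) = -58 - 11 \left(11 - 6 \cdot 16\right) = -58 - 11 \left(11 - 96\right) = -58 - -935 = -58 + 935 = 877$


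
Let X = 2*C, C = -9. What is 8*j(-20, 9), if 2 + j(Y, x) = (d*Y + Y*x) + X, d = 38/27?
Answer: -49280/27 ≈ -1825.2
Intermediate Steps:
d = 38/27 (d = 38*(1/27) = 38/27 ≈ 1.4074)
X = -18 (X = 2*(-9) = -18)
j(Y, x) = -20 + 38*Y/27 + Y*x (j(Y, x) = -2 + ((38*Y/27 + Y*x) - 18) = -2 + (-18 + 38*Y/27 + Y*x) = -20 + 38*Y/27 + Y*x)
8*j(-20, 9) = 8*(-20 + (38/27)*(-20) - 20*9) = 8*(-20 - 760/27 - 180) = 8*(-6160/27) = -49280/27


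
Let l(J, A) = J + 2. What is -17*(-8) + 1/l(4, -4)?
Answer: 817/6 ≈ 136.17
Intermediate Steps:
l(J, A) = 2 + J
-17*(-8) + 1/l(4, -4) = -17*(-8) + 1/(2 + 4) = 136 + 1/6 = 136 + ⅙ = 817/6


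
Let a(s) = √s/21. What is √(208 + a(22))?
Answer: √(91728 + 21*√22)/21 ≈ 14.430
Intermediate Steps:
a(s) = √s/21
√(208 + a(22)) = √(208 + √22/21)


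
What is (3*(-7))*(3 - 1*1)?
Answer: -42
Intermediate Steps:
(3*(-7))*(3 - 1*1) = -21*(3 - 1) = -21*2 = -42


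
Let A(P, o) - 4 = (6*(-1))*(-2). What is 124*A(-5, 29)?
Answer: 1984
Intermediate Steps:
A(P, o) = 16 (A(P, o) = 4 + (6*(-1))*(-2) = 4 - 6*(-2) = 4 + 12 = 16)
124*A(-5, 29) = 124*16 = 1984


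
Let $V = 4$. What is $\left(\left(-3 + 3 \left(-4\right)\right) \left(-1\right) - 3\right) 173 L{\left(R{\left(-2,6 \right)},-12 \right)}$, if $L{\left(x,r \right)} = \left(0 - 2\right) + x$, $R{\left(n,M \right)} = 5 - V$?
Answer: $-2076$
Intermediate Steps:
$R{\left(n,M \right)} = 1$ ($R{\left(n,M \right)} = 5 - 4 = 1$)
$L{\left(x,r \right)} = -2 + x$
$\left(\left(-3 + 3 \left(-4\right)\right) \left(-1\right) - 3\right) 173 L{\left(R{\left(-2,6 \right)},-12 \right)} = \left(\left(-3 + 3 \left(-4\right)\right) \left(-1\right) - 3\right) 173 \left(-2 + 1\right) = \left(\left(-3 - 12\right) \left(-1\right) - 3\right) 173 \left(-1\right) = \left(\left(-15\right) \left(-1\right) - 3\right) 173 \left(-1\right) = \left(15 - 3\right) 173 \left(-1\right) = 12 \cdot 173 \left(-1\right) = 2076 \left(-1\right) = -2076$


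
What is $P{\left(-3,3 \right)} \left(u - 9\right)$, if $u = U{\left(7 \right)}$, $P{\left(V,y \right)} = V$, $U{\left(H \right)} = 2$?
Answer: $21$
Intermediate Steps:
$u = 2$
$P{\left(-3,3 \right)} \left(u - 9\right) = - 3 \left(2 - 9\right) = \left(-3\right) \left(-7\right) = 21$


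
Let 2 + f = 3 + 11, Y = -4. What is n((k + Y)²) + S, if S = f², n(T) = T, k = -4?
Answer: 208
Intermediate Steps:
f = 12 (f = -2 + (3 + 11) = -2 + 14 = 12)
S = 144 (S = 12² = 144)
n((k + Y)²) + S = (-4 - 4)² + 144 = (-8)² + 144 = 64 + 144 = 208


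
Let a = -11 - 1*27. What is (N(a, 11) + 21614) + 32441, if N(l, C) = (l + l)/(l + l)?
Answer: 54056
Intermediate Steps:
a = -38 (a = -11 - 27 = -38)
N(l, C) = 1 (N(l, C) = (2*l)/((2*l)) = (2*l)*(1/(2*l)) = 1)
(N(a, 11) + 21614) + 32441 = (1 + 21614) + 32441 = 21615 + 32441 = 54056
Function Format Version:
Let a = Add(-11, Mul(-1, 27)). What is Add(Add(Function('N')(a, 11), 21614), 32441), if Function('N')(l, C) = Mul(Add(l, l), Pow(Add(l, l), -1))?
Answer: 54056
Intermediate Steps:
a = -38 (a = Add(-11, -27) = -38)
Function('N')(l, C) = 1 (Function('N')(l, C) = Mul(Mul(2, l), Pow(Mul(2, l), -1)) = Mul(Mul(2, l), Mul(Rational(1, 2), Pow(l, -1))) = 1)
Add(Add(Function('N')(a, 11), 21614), 32441) = Add(Add(1, 21614), 32441) = Add(21615, 32441) = 54056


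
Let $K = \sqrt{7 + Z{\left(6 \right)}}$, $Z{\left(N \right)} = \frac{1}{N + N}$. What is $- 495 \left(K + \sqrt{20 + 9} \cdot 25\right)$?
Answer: $- 12375 \sqrt{29} - \frac{165 \sqrt{255}}{2} \approx -67959.0$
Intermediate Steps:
$Z{\left(N \right)} = \frac{1}{2 N}$
$K = \frac{\sqrt{255}}{6}$ ($K = \sqrt{7 + \frac{1}{2 \cdot 6}} = \sqrt{7 + \frac{1}{2} \cdot \frac{1}{6}} = \sqrt{7 + \frac{1}{12}} = \sqrt{\frac{85}{12}} = \frac{\sqrt{255}}{6} \approx 2.6615$)
$- 495 \left(K + \sqrt{20 + 9} \cdot 25\right) = - 495 \left(\frac{\sqrt{255}}{6} + \sqrt{20 + 9} \cdot 25\right) = - 495 \left(\frac{\sqrt{255}}{6} + \sqrt{29} \cdot 25\right) = - 495 \left(\frac{\sqrt{255}}{6} + 25 \sqrt{29}\right) = - 495 \left(25 \sqrt{29} + \frac{\sqrt{255}}{6}\right) = - 12375 \sqrt{29} - \frac{165 \sqrt{255}}{2}$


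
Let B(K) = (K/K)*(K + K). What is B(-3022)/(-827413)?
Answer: 6044/827413 ≈ 0.0073047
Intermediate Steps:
B(K) = 2*K (B(K) = 1*(2*K) = 2*K)
B(-3022)/(-827413) = (2*(-3022))/(-827413) = -6044*(-1/827413) = 6044/827413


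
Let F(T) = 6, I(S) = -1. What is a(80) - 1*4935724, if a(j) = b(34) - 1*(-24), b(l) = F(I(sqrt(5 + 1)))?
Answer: -4935694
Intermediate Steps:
b(l) = 6
a(j) = 30 (a(j) = 6 - 1*(-24) = 6 + 24 = 30)
a(80) - 1*4935724 = 30 - 1*4935724 = 30 - 4935724 = -4935694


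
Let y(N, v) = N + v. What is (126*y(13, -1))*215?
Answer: 325080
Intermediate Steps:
(126*y(13, -1))*215 = (126*(13 - 1))*215 = (126*12)*215 = 1512*215 = 325080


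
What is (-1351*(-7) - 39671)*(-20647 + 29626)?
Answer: -271291506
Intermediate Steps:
(-1351*(-7) - 39671)*(-20647 + 29626) = (9457 - 39671)*8979 = -30214*8979 = -271291506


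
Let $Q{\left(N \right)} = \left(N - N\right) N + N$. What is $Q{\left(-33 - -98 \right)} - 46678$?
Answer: $-46613$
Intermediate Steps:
$Q{\left(N \right)} = N$ ($Q{\left(N \right)} = 0 N + N = 0 + N = N$)
$Q{\left(-33 - -98 \right)} - 46678 = \left(-33 - -98\right) - 46678 = \left(-33 + 98\right) - 46678 = 65 - 46678 = -46613$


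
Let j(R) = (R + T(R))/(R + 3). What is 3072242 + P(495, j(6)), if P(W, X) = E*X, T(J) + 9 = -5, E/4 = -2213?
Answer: 27720994/9 ≈ 3.0801e+6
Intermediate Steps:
E = -8852 (E = 4*(-2213) = -8852)
T(J) = -14 (T(J) = -9 - 5 = -14)
j(R) = (-14 + R)/(3 + R) (j(R) = (R - 14)/(R + 3) = (-14 + R)/(3 + R))
P(W, X) = -8852*X
3072242 + P(495, j(6)) = 3072242 - 8852*(-14 + 6)/(3 + 6) = 3072242 - 8852*(-8)/9 = 3072242 - 8852*(-8/9) = 3072242 + 70816/9 = 27720994/9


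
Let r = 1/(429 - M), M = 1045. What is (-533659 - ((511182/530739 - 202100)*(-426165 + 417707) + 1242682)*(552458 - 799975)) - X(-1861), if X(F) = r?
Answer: 1398231522222552043753/3302376 ≈ 4.2340e+14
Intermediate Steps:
r = -1/616 (r = 1/(429 - 1*1045) = 1/(429 - 1045) = 1/(-616) = -1/616 ≈ -0.0016234)
X(F) = -1/616
(-533659 - ((511182/530739 - 202100)*(-426165 + 417707) + 1242682)*(552458 - 799975)) - X(-1861) = (-533659 - ((511182/530739 - 202100)*(-426165 + 417707) + 1242682)*(552458 - 799975)) - 1*(-1/616) = (-533659 - ((511182*(1/530739) - 202100)*(-8458) + 1242682)*(-247517)) + 1/616 = (-533659 - ((56798/58971 - 202100)*(-8458) + 1242682)*(-247517)) + 1/616 = (-533659 - (-11917982302/58971*(-8458) + 1242682)*(-247517)) + 1/616 = (-533659 - (100802294310316/58971 + 1242682)*(-247517)) + 1/616 = (-533659 - 100875576510538*(-247517)/58971) + 1/616 = (-533659 - 1*(-24968420071158834146/58971)) + 1/616 = (-533659 + 24968420071158834146/58971) + 1/616 = 24968420039688429257/58971 + 1/616 = 1398231522222552043753/3302376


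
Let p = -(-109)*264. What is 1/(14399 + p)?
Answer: 1/43175 ≈ 2.3162e-5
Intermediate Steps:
p = 28776 (p = -1*(-28776) = 28776)
1/(14399 + p) = 1/(14399 + 28776) = 1/43175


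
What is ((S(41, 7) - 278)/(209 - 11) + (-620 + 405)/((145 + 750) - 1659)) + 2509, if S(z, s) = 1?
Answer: 189686195/75636 ≈ 2507.9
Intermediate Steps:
((S(41, 7) - 278)/(209 - 11) + (-620 + 405)/((145 + 750) - 1659)) + 2509 = ((1 - 278)/(209 - 11) + (-620 + 405)/((145 + 750) - 1659)) + 2509 = (-277/198 - 215/(895 - 1659)) + 2509 = (-277*1/198 - 215/(-764)) + 2509 = (-277/198 - 215*(-1/764)) + 2509 = (-277/198 + 215/764) + 2509 = -84529/75636 + 2509 = 189686195/75636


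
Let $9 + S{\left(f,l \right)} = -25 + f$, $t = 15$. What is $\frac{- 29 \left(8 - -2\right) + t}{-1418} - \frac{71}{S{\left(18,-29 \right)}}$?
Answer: $\frac{52539}{11344} \approx 4.6314$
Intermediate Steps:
$S{\left(f,l \right)} = -34 + f$ ($S{\left(f,l \right)} = -9 + \left(-25 + f\right) = -34 + f$)
$\frac{- 29 \left(8 - -2\right) + t}{-1418} - \frac{71}{S{\left(18,-29 \right)}} = \frac{- 29 \left(8 - -2\right) + 15}{-1418} - \frac{71}{-34 + 18} = \left(- 29 \left(8 + 2\right) + 15\right) \left(- \frac{1}{1418}\right) - \frac{71}{-16} = \left(\left(-29\right) 10 + 15\right) \left(- \frac{1}{1418}\right) - - \frac{71}{16} = \left(-290 + 15\right) \left(- \frac{1}{1418}\right) + \frac{71}{16} = \left(-275\right) \left(- \frac{1}{1418}\right) + \frac{71}{16} = \frac{275}{1418} + \frac{71}{16} = \frac{52539}{11344}$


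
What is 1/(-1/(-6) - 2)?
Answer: -6/11 ≈ -0.54545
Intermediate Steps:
1/(-1/(-6) - 2) = 1/(-1*(-1/6) - 2) = 1/(1/6 - 2) = 1/(-11/6) = -6/11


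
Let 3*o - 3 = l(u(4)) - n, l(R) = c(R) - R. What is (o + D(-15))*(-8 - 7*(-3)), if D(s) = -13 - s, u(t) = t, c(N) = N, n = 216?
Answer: -897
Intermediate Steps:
l(R) = 0 (l(R) = R - R = 0)
o = -71 (o = 1 + (0 - 1*216)/3 = 1 + (0 - 216)/3 = 1 + (1/3)*(-216) = 1 - 72 = -71)
(o + D(-15))*(-8 - 7*(-3)) = (-71 + (-13 - 1*(-15)))*(-8 - 7*(-3)) = (-71 + (-13 + 15))*(-8 + 21) = (-71 + 2)*13 = -69*13 = -897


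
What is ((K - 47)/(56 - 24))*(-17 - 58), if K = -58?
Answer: 7875/32 ≈ 246.09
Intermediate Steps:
((K - 47)/(56 - 24))*(-17 - 58) = ((-58 - 47)/(56 - 24))*(-17 - 58) = -105/32*(-75) = 7875/32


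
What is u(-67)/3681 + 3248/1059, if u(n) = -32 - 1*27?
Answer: 3964469/1299393 ≈ 3.0510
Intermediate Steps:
u(n) = -59 (u(n) = -32 - 27 = -59)
u(-67)/3681 + 3248/1059 = -59/3681 + 3248/1059 = 3964469/1299393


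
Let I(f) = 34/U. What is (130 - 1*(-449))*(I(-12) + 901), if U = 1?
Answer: 541365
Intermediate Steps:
I(f) = 34 (I(f) = 34/1 = 34*1 = 34)
(130 - 1*(-449))*(I(-12) + 901) = (130 - 1*(-449))*(34 + 901) = (130 + 449)*935 = 579*935 = 541365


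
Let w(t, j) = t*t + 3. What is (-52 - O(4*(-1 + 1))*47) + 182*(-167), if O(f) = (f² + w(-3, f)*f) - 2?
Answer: -30352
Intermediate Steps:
w(t, j) = 3 + t² (w(t, j) = t² + 3 = 3 + t²)
O(f) = -2 + f² + 12*f (O(f) = (f² + (3 + (-3)²)*f) - 2 = (f² + (3 + 9)*f) - 2 = (f² + 12*f) - 2 = -2 + f² + 12*f)
(-52 - O(4*(-1 + 1))*47) + 182*(-167) = (-52 - (-2 + (4*(-1 + 1))² + 12*(4*(-1 + 1)))*47) + 182*(-167) = (-52 - (-2 + (4*0)² + 12*(4*0))*47) - 30394 = (-52 - (-2 + 0² + 12*0)*47) - 30394 = (-52 - (-2 + 0 + 0)*47) - 30394 = (-52 - (-2)*47) - 30394 = (-52 - 1*(-94)) - 30394 = (-52 + 94) - 30394 = 42 - 30394 = -30352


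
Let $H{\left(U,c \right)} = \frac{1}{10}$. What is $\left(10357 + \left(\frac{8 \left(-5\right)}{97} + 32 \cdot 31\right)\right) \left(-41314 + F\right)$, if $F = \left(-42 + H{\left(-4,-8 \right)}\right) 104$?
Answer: $- \frac{251379455054}{485} \approx -5.1831 \cdot 10^{8}$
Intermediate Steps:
$H{\left(U,c \right)} = \frac{1}{10}$
$F = - \frac{21788}{5}$ ($F = \left(-42 + \frac{1}{10}\right) 104 = \left(- \frac{419}{10}\right) 104 = - \frac{21788}{5} \approx -4357.6$)
$\left(10357 + \left(\frac{8 \left(-5\right)}{97} + 32 \cdot 31\right)\right) \left(-41314 + F\right) = \left(10357 + \left(\frac{8 \left(-5\right)}{97} + 32 \cdot 31\right)\right) \left(-41314 - \frac{21788}{5}\right) = \left(10357 + \left(\left(-40\right) \frac{1}{97} + 992\right)\right) \left(- \frac{228358}{5}\right) = \left(10357 + \left(- \frac{40}{97} + 992\right)\right) \left(- \frac{228358}{5}\right) = \left(10357 + \frac{96184}{97}\right) \left(- \frac{228358}{5}\right) = \frac{1100813}{97} \left(- \frac{228358}{5}\right) = - \frac{251379455054}{485}$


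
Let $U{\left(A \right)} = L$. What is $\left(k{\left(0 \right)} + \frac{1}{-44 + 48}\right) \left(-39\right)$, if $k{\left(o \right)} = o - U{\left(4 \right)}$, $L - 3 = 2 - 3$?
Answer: $\frac{273}{4} \approx 68.25$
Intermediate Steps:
$L = 2$ ($L = 3 + \left(2 - 3\right) = 3 - 1 = 2$)
$U{\left(A \right)} = 2$
$k{\left(o \right)} = -2 + o$ ($k{\left(o \right)} = o - 2 = -2 + o$)
$\left(k{\left(0 \right)} + \frac{1}{-44 + 48}\right) \left(-39\right) = \left(\left(-2 + 0\right) + \frac{1}{-44 + 48}\right) \left(-39\right) = \left(-2 + \frac{1}{4}\right) \left(-39\right) = \left(- \frac{7}{4}\right) \left(-39\right) = \frac{273}{4}$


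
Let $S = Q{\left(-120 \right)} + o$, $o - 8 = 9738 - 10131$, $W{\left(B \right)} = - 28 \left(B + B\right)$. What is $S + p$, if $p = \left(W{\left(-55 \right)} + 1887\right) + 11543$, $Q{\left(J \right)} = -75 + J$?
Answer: $15930$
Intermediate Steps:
$W{\left(B \right)} = - 56 B$ ($W{\left(B \right)} = - 28 \cdot 2 B = - 56 B$)
$o = -385$ ($o = 8 + \left(9738 - 10131\right) = 8 - 393 = -385$)
$S = -580$ ($S = \left(-75 - 120\right) - 385 = -195 - 385 = -580$)
$p = 16510$ ($p = \left(\left(-56\right) \left(-55\right) + 1887\right) + 11543 = \left(3080 + 1887\right) + 11543 = 4967 + 11543 = 16510$)
$S + p = -580 + 16510 = 15930$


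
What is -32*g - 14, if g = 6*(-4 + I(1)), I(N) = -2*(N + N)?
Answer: 1522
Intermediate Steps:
I(N) = -4*N
g = -48 (g = 6*(-4 - 4*1) = 6*(-4 - 4) = 6*(-8) = -48)
-32*g - 14 = -32*(-48) - 14 = 1536 - 14 = 1522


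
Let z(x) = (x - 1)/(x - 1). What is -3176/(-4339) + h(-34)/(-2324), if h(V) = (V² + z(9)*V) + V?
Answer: 665048/2520959 ≈ 0.26381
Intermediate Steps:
z(x) = 1 (z(x) = (-1 + x)/(-1 + x) = 1)
h(V) = V² + 2*V (h(V) = (V² + 1*V) + V = (V² + V) + V = (V + V²) + V = V² + 2*V)
-3176/(-4339) + h(-34)/(-2324) = -3176/(-4339) - 34*(2 - 34)/(-2324) = -3176*(-1/4339) - 34*(-32)*(-1/2324) = 3176/4339 + 1088*(-1/2324) = 3176/4339 - 272/581 = 665048/2520959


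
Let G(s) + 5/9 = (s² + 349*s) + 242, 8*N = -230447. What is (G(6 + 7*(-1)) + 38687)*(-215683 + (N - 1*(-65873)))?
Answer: -20673239527/3 ≈ -6.8911e+9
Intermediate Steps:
N = -230447/8 (N = (⅛)*(-230447) = -230447/8 ≈ -28806.)
G(s) = 2173/9 + s² + 349*s (G(s) = -5/9 + ((s² + 349*s) + 242) = -5/9 + (242 + s² + 349*s) = 2173/9 + s² + 349*s)
(G(6 + 7*(-1)) + 38687)*(-215683 + (N - 1*(-65873))) = ((2173/9 + (6 + 7*(-1))² + 349*(6 + 7*(-1))) + 38687)*(-215683 + (-230447/8 - 1*(-65873))) = ((2173/9 + (6 - 7)² + 349*(6 - 7)) + 38687)*(-215683 + (-230447/8 + 65873)) = ((2173/9 + (-1)² + 349*(-1)) + 38687)*(-215683 + 296537/8) = ((2173/9 + 1 - 349) + 38687)*(-1428927/8) = (-959/9 + 38687)*(-1428927/8) = (347224/9)*(-1428927/8) = -20673239527/3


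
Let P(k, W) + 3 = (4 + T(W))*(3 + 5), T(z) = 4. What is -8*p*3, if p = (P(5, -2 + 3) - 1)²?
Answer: -86400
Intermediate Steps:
P(k, W) = 61 (P(k, W) = -3 + (4 + 4)*(3 + 5) = -3 + 8*8 = -3 + 64 = 61)
p = 3600 (p = (61 - 1)² = 60² = 3600)
-8*p*3 = -8*3600*3 = -28800*3 = -86400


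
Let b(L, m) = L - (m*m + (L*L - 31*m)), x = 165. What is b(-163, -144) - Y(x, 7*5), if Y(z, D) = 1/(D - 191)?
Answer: -8101391/156 ≈ -51932.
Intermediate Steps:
Y(z, D) = 1/(-191 + D)
b(L, m) = L - L**2 - m**2 + 31*m (b(L, m) = L - (m**2 + (L**2 - 31*m)) = L - (L**2 + m**2 - 31*m) = L + (-L**2 - m**2 + 31*m) = L - L**2 - m**2 + 31*m)
b(-163, -144) - Y(x, 7*5) = (-163 - 1*(-163)**2 - 1*(-144)**2 + 31*(-144)) - 1/(-191 + 7*5) = (-163 - 1*26569 - 1*20736 - 4464) - 1/(-191 + 35) = (-163 - 26569 - 20736 - 4464) - 1/(-156) = -51932 - 1*(-1/156) = -51932 + 1/156 = -8101391/156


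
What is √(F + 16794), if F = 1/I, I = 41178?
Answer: √28476371366274/41178 ≈ 129.59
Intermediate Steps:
F = 1/41178 ≈ 2.4285e-5
√(F + 16794) = √(1/41178 + 16794) = √(691543333/41178) = √28476371366274/41178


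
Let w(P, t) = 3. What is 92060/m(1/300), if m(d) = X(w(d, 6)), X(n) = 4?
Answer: 23015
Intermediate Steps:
m(d) = 4
92060/m(1/300) = 92060/4 = 92060*(¼) = 23015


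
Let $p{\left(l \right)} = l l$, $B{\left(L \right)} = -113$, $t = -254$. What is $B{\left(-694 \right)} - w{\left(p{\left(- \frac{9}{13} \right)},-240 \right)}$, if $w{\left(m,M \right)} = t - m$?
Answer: $\frac{23910}{169} \approx 141.48$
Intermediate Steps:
$p{\left(l \right)} = l^{2}$
$w{\left(m,M \right)} = -254 - m$
$B{\left(-694 \right)} - w{\left(p{\left(- \frac{9}{13} \right)},-240 \right)} = -113 - \left(-254 - \left(- \frac{9}{13}\right)^{2}\right) = -113 - \left(-254 - \frac{81}{169}\right) = -113 - - \frac{43007}{169} = -113 + \frac{43007}{169} = \frac{23910}{169}$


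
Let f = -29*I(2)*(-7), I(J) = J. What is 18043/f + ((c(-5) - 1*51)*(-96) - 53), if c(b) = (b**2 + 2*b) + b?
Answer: 1594541/406 ≈ 3927.4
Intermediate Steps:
f = 406 (f = -29*2*(-7) = -58*(-7) = 406)
c(b) = b**2 + 3*b
18043/f + ((c(-5) - 1*51)*(-96) - 53) = 18043/406 + ((-5*(3 - 5) - 1*51)*(-96) - 53) = 18043*(1/406) + ((-5*(-2) - 51)*(-96) - 53) = 18043/406 + ((10 - 51)*(-96) - 53) = 18043/406 + (-41*(-96) - 53) = 18043/406 + (3936 - 53) = 18043/406 + 3883 = 1594541/406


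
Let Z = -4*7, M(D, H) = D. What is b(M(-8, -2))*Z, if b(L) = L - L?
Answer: 0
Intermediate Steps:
Z = -28
b(L) = 0
b(M(-8, -2))*Z = 0*(-28) = 0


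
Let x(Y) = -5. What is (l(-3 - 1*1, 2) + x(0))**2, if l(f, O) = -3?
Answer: 64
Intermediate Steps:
(l(-3 - 1*1, 2) + x(0))**2 = (-3 - 5)**2 = (-8)**2 = 64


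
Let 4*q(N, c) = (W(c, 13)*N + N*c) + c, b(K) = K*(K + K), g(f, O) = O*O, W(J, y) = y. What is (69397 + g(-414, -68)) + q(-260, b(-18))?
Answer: 31218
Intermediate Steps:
g(f, O) = O²
b(K) = 2*K² (b(K) = K*(2*K) = 2*K²)
q(N, c) = c/4 + 13*N/4 + N*c/4 (q(N, c) = ((13*N + N*c) + c)/4 = (c + 13*N + N*c)/4 = c/4 + 13*N/4 + N*c/4)
(69397 + g(-414, -68)) + q(-260, b(-18)) = (69397 + (-68)²) + ((2*(-18)²)/4 + (13/4)*(-260) + (¼)*(-260)*(2*(-18)²)) = (69397 + 4624) + ((2*324)/4 - 845 + (¼)*(-260)*(2*324)) = 74021 + ((¼)*648 - 845 + (¼)*(-260)*648) = 74021 + (162 - 845 - 42120) = 74021 - 42803 = 31218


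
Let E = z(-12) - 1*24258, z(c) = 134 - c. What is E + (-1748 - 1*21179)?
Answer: -47039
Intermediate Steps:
E = -24112 (E = (134 - 1*(-12)) - 1*24258 = (134 + 12) - 24258 = 146 - 24258 = -24112)
E + (-1748 - 1*21179) = -24112 + (-1748 - 1*21179) = -24112 + (-1748 - 21179) = -24112 - 22927 = -47039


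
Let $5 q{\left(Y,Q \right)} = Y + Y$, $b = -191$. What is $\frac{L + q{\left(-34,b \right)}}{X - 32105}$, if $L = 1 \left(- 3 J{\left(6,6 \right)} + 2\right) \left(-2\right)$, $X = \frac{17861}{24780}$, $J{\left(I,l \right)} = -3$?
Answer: $\frac{882168}{795544039} \approx 0.0011089$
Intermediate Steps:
$q{\left(Y,Q \right)} = \frac{2 Y}{5}$ ($q{\left(Y,Q \right)} = \frac{Y + Y}{5} = \frac{2 Y}{5}$)
$X = \frac{17861}{24780}$ ($X = 17861 \cdot \frac{1}{24780} = \frac{17861}{24780} \approx 0.72078$)
$L = -22$ ($L = 1 \left(\left(-3\right) \left(-3\right) + 2\right) \left(-2\right) = 1 \left(9 + 2\right) \left(-2\right) = 1 \cdot 11 \left(-2\right) = 11 \left(-2\right) = -22$)
$\frac{L + q{\left(-34,b \right)}}{X - 32105} = \frac{-22 + \frac{2}{5} \left(-34\right)}{\frac{17861}{24780} - 32105} = \frac{-22 - \frac{68}{5}}{- \frac{795544039}{24780}} = \left(- \frac{178}{5}\right) \left(- \frac{24780}{795544039}\right) = \frac{882168}{795544039}$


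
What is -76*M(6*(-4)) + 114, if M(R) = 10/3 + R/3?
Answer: 1406/3 ≈ 468.67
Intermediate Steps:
M(R) = 10/3 + R/3 (M(R) = 10*(1/3) + R*(1/3) = 10/3 + R/3)
-76*M(6*(-4)) + 114 = -76*(10/3 + (6*(-4))/3) + 114 = -76*(10/3 + (1/3)*(-24)) + 114 = -76*(10/3 - 8) + 114 = -76*(-14/3) + 114 = 1064/3 + 114 = 1406/3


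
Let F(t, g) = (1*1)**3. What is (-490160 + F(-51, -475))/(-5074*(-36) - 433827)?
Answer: 490159/251163 ≈ 1.9516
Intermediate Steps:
F(t, g) = 1 (F(t, g) = 1**3 = 1)
(-490160 + F(-51, -475))/(-5074*(-36) - 433827) = (-490160 + 1)/(-5074*(-36) - 433827) = -490159/(182664 - 433827) = -490159/(-251163) = -490159*(-1/251163) = 490159/251163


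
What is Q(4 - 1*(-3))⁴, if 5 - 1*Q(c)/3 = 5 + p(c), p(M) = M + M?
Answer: 3111696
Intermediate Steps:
p(M) = 2*M
Q(c) = -6*c (Q(c) = 15 - 3*(5 + 2*c) = 15 + (-15 - 6*c) = -6*c)
Q(4 - 1*(-3))⁴ = (-6*(4 - 1*(-3)))⁴ = (-6*(4 + 3))⁴ = (-6*7)⁴ = (-42)⁴ = 3111696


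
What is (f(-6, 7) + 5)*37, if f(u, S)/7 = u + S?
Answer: 444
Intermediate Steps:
f(u, S) = 7*S + 7*u (f(u, S) = 7*(u + S) = 7*(S + u) = 7*S + 7*u)
(f(-6, 7) + 5)*37 = ((7*7 + 7*(-6)) + 5)*37 = ((49 - 42) + 5)*37 = (7 + 5)*37 = 12*37 = 444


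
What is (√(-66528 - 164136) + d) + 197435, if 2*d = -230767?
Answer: 164103/2 + 2*I*√57666 ≈ 82052.0 + 480.27*I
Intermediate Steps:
d = -230767/2 (d = (½)*(-230767) = -230767/2 ≈ -1.1538e+5)
(√(-66528 - 164136) + d) + 197435 = (√(-66528 - 164136) - 230767/2) + 197435 = (√(-230664) - 230767/2) + 197435 = (2*I*√57666 - 230767/2) + 197435 = (-230767/2 + 2*I*√57666) + 197435 = 164103/2 + 2*I*√57666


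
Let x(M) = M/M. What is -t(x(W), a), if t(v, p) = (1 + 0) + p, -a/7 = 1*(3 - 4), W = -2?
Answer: -8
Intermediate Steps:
a = 7 (a = -7*(3 - 4) = -7*(-1) = 7)
x(M) = 1
t(v, p) = 1 + p
-t(x(W), a) = -(1 + 7) = -1*8 = -8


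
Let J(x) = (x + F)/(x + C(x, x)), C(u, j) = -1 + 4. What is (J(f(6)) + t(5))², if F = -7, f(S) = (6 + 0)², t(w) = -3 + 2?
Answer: 100/1521 ≈ 0.065746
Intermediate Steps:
C(u, j) = 3
t(w) = -1
f(S) = 36 (f(S) = 6² = 36)
J(x) = (-7 + x)/(3 + x) (J(x) = (x - 7)/(x + 3) = (-7 + x)/(3 + x))
(J(f(6)) + t(5))² = ((-7 + 36)/(3 + 36) - 1)² = (29/39 - 1)² = (-10/39)² = 100/1521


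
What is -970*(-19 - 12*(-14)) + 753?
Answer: -143777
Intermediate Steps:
-970*(-19 - 12*(-14)) + 753 = -970*(-19 + 168) + 753 = -970*149 + 753 = -144530 + 753 = -143777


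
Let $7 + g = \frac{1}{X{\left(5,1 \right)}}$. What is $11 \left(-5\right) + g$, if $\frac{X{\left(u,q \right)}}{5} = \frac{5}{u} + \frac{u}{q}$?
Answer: $- \frac{1859}{30} \approx -61.967$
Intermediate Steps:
$X{\left(u,q \right)} = \frac{25}{u} + \frac{5 u}{q}$ ($X{\left(u,q \right)} = 5 \left(\frac{5}{u} + \frac{u}{q}\right) = \frac{25}{u} + \frac{5 u}{q}$)
$g = - \frac{209}{30}$ ($g = -7 + \frac{1}{\frac{25}{5} + 5 \cdot 5 \cdot 1^{-1}} = -7 + \frac{1}{25 \cdot \frac{1}{5} + 5 \cdot 5 \cdot 1} = -7 + \frac{1}{5 + 25} = -7 + \frac{1}{30} = - \frac{209}{30} \approx -6.9667$)
$11 \left(-5\right) + g = 11 \left(-5\right) - \frac{209}{30} = -55 - \frac{209}{30} = - \frac{1859}{30}$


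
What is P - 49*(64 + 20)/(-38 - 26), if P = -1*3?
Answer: 981/16 ≈ 61.313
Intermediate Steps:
P = -3
P - 49*(64 + 20)/(-38 - 26) = -3 - 49*(64 + 20)/(-38 - 26) = -3 - 4116/(-64) = -3 - 4116*(-1)/64 = -3 - 49*(-21/16) = -3 + 1029/16 = 981/16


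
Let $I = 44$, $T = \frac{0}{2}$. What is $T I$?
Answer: $0$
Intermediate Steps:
$T = 0$ ($T = 0 \cdot \frac{1}{2} = 0$)
$T I = 0 \cdot 44 = 0$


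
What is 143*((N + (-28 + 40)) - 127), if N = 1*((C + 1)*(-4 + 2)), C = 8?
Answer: -19019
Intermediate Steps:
N = -18 (N = 1*((8 + 1)*(-4 + 2)) = 1*(9*(-2)) = 1*(-18) = -18)
143*((N + (-28 + 40)) - 127) = 143*((-18 + (-28 + 40)) - 127) = 143*((-18 + 12) - 127) = 143*(-6 - 127) = 143*(-133) = -19019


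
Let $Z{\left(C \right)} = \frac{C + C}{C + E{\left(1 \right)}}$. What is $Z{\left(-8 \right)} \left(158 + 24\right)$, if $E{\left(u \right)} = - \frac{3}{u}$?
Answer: $\frac{2912}{11} \approx 264.73$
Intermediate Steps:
$Z{\left(C \right)} = \frac{2 C}{-3 + C}$ ($Z{\left(C \right)} = \frac{C + C}{C - \frac{3}{1}} = \frac{2 C}{C - 3} = \frac{2 C}{-3 + C}$)
$Z{\left(-8 \right)} \left(158 + 24\right) = 2 \left(-8\right) \frac{1}{-3 - 8} \left(158 + 24\right) = 2 \left(-8\right) \frac{1}{-11} \cdot 182 = 2 \left(-8\right) \left(- \frac{1}{11}\right) 182 = \frac{16}{11} \cdot 182 = \frac{2912}{11}$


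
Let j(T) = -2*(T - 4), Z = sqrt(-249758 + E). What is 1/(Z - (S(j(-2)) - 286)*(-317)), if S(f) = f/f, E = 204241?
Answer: -90345/8162264542 - I*sqrt(45517)/8162264542 ≈ -1.1069e-5 - 2.6138e-8*I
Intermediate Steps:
Z = I*sqrt(45517) (Z = sqrt(-249758 + 204241) = sqrt(-45517) = I*sqrt(45517) ≈ 213.35*I)
j(T) = 8 - 2*T (j(T) = -2*(-4 + T) = 8 - 2*T)
S(f) = 1
1/(Z - (S(j(-2)) - 286)*(-317)) = 1/(I*sqrt(45517) - (1 - 286)*(-317)) = 1/(I*sqrt(45517) - (-285)*(-317)) = 1/(I*sqrt(45517) - 1*90345) = 1/(I*sqrt(45517) - 90345) = 1/(-90345 + I*sqrt(45517))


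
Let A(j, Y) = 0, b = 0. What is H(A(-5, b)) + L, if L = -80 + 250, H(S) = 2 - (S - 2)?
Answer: 174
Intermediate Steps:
H(S) = 4 - S (H(S) = 2 - (-2 + S) = 2 + (2 - S) = 4 - S)
L = 170
H(A(-5, b)) + L = (4 - 1*0) + 170 = (4 + 0) + 170 = 4 + 170 = 174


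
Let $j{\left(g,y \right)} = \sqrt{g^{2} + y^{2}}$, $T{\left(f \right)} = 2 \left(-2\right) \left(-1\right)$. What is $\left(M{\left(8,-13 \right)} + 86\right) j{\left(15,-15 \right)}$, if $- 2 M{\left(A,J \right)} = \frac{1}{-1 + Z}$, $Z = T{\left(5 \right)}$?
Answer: $\frac{2575 \sqrt{2}}{2} \approx 1820.8$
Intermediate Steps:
$T{\left(f \right)} = 4$ ($T{\left(f \right)} = \left(-4\right) \left(-1\right) = 4$)
$Z = 4$
$M{\left(A,J \right)} = - \frac{1}{6}$ ($M{\left(A,J \right)} = - \frac{1}{2 \left(-1 + 4\right)} = - \frac{1}{2 \cdot 3} = \left(- \frac{1}{2}\right) \frac{1}{3} = - \frac{1}{6}$)
$\left(M{\left(8,-13 \right)} + 86\right) j{\left(15,-15 \right)} = \left(- \frac{1}{6} + 86\right) \sqrt{15^{2} + \left(-15\right)^{2}} = \frac{515 \sqrt{225 + 225}}{6} = \frac{515 \sqrt{450}}{6} = \frac{515 \cdot 15 \sqrt{2}}{6} = \frac{2575 \sqrt{2}}{2}$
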